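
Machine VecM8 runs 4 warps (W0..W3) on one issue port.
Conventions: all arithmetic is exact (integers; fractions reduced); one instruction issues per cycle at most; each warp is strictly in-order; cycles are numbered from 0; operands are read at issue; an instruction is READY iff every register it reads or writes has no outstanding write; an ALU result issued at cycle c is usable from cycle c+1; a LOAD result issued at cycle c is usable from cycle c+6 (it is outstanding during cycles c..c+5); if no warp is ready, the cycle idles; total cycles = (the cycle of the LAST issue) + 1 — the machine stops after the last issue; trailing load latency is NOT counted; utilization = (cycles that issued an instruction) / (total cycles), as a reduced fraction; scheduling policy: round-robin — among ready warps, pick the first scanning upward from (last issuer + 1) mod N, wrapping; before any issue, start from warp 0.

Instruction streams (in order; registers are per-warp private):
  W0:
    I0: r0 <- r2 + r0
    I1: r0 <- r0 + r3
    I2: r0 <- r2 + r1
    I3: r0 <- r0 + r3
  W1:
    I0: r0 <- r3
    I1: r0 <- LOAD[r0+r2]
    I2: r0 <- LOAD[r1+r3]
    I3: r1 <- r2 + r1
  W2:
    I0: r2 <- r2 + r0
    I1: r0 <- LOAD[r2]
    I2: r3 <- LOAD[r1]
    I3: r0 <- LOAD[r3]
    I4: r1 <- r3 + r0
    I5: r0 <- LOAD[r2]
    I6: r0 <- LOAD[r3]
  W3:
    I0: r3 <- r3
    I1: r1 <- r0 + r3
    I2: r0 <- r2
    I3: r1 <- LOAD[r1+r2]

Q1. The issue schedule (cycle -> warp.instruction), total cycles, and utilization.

cycle 0: W0.I0
cycle 1: W1.I0
cycle 2: W2.I0
cycle 3: W3.I0
cycle 4: W0.I1
cycle 5: W1.I1
cycle 6: W2.I1
cycle 7: W3.I1
cycle 8: W0.I2
cycle 9: W2.I2
cycle 10: W3.I2
cycle 11: W0.I3
cycle 12: W1.I2
cycle 13: W3.I3
cycle 14: W1.I3
cycle 15: W2.I3
cycle 16: idle
cycle 17: idle
cycle 18: idle
cycle 19: idle
cycle 20: idle
cycle 21: W2.I4
cycle 22: W2.I5
cycle 23: idle
cycle 24: idle
cycle 25: idle
cycle 26: idle
cycle 27: idle
cycle 28: W2.I6

Answer: 29 cycles, utilization 19/29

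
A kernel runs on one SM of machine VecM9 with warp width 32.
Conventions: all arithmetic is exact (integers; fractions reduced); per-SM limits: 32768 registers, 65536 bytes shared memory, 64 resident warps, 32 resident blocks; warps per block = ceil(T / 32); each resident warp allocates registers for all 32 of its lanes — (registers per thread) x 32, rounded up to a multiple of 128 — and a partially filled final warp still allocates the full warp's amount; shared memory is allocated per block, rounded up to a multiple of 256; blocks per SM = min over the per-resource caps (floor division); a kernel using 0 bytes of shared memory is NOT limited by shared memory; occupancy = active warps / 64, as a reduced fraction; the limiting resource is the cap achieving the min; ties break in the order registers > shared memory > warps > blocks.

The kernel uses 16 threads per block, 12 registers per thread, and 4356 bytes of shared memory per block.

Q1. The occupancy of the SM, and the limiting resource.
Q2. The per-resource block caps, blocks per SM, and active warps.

Answer: occupancy 7/32, limited by shared memory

registers: 85 blocks
shared memory: 14 blocks
warps: 64 blocks
blocks: 32 blocks

Answer: 14 blocks, 14 active warps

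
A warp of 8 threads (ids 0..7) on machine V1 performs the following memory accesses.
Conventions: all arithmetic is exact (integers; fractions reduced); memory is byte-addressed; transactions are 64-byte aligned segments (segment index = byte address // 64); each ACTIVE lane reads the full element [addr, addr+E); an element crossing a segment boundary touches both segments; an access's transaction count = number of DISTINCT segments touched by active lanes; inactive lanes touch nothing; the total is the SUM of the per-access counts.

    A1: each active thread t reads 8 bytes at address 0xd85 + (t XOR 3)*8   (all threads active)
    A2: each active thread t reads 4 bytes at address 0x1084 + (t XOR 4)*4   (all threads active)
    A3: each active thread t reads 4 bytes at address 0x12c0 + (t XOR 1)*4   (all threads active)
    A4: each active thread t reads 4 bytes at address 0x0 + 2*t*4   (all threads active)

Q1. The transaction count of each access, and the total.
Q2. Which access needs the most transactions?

A1: 2 transactions
A2: 1 transaction
A3: 1 transaction
A4: 1 transaction

Answer: 2,1,1,1; total 5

Answer: A1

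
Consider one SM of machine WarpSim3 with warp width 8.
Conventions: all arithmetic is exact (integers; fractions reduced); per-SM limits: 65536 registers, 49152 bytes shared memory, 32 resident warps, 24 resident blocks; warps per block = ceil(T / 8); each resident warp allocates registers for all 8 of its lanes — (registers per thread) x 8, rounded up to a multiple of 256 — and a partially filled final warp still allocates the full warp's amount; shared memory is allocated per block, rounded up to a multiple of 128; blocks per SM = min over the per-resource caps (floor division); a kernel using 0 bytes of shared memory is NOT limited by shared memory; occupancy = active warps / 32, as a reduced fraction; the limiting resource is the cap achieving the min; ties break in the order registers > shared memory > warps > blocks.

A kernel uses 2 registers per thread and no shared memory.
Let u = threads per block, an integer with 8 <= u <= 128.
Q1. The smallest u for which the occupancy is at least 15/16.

Answer: u = 9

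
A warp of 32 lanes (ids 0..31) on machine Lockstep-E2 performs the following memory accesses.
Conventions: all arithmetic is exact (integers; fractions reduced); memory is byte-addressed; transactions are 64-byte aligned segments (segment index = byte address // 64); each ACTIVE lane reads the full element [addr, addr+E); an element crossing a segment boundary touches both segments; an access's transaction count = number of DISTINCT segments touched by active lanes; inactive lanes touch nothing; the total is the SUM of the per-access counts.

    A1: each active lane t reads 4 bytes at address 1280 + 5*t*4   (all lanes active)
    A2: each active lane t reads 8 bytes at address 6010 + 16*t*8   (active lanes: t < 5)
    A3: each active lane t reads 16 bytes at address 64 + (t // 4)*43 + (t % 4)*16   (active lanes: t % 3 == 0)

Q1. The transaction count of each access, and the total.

A1: 10 transactions
A2: 10 transactions
A3: 6 transactions

Answer: 10,10,6; total 26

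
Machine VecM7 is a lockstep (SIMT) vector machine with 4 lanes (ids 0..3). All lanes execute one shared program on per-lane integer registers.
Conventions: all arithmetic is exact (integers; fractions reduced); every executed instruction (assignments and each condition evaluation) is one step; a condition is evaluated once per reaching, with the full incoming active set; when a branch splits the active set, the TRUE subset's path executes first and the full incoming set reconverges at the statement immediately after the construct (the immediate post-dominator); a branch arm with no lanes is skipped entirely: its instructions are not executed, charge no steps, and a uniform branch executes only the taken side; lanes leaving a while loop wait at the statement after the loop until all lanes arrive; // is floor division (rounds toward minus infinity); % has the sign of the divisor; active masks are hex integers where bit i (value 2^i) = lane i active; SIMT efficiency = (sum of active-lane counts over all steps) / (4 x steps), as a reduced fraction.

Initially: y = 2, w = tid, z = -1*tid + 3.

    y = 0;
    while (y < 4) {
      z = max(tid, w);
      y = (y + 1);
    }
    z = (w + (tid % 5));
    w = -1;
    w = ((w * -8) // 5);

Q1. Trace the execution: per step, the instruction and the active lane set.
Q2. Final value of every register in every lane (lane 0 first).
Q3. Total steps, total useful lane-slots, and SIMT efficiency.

step 0: y <- 0                       0xf
step 1: eval (y < 4)                 0xf
step 2: z <- max(tid, w)             0xf
step 3: y <- (y + 1)                 0xf
step 4: eval (y < 4)                 0xf
step 5: z <- max(tid, w)             0xf
step 6: y <- (y + 1)                 0xf
step 7: eval (y < 4)                 0xf
step 8: z <- max(tid, w)             0xf
step 9: y <- (y + 1)                 0xf
step 10: eval (y < 4)                 0xf
step 11: z <- max(tid, w)             0xf
step 12: y <- (y + 1)                 0xf
step 13: eval (y < 4)                 0xf
step 14: z <- (w + (tid % 5))         0xf
step 15: w <- -1                      0xf
step 16: w <- ((w * -8) // 5)         0xf

Answer: 17 steps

y: 4,4,4,4
w: 1,1,1,1
z: 0,2,4,6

steps = 17; useful = 68; efficiency = 68/68 = 1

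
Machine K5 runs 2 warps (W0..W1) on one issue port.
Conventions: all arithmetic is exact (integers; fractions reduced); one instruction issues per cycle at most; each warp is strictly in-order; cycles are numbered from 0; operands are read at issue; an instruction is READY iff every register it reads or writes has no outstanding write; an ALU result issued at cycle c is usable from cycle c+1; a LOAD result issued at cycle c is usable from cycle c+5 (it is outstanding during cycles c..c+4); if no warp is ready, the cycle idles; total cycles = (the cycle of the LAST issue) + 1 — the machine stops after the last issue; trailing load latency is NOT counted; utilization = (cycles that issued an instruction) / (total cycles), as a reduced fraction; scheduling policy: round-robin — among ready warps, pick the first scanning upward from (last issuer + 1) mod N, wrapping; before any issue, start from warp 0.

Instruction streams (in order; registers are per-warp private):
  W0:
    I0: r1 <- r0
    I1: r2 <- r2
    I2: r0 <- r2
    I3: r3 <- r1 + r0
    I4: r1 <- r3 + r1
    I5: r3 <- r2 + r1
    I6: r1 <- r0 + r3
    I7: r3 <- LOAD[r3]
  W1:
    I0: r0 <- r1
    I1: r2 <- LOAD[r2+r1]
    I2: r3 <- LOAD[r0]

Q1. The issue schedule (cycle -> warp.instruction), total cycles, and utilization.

cycle 0: W0.I0
cycle 1: W1.I0
cycle 2: W0.I1
cycle 3: W1.I1
cycle 4: W0.I2
cycle 5: W1.I2
cycle 6: W0.I3
cycle 7: W0.I4
cycle 8: W0.I5
cycle 9: W0.I6
cycle 10: W0.I7

Answer: 11 cycles, utilization 1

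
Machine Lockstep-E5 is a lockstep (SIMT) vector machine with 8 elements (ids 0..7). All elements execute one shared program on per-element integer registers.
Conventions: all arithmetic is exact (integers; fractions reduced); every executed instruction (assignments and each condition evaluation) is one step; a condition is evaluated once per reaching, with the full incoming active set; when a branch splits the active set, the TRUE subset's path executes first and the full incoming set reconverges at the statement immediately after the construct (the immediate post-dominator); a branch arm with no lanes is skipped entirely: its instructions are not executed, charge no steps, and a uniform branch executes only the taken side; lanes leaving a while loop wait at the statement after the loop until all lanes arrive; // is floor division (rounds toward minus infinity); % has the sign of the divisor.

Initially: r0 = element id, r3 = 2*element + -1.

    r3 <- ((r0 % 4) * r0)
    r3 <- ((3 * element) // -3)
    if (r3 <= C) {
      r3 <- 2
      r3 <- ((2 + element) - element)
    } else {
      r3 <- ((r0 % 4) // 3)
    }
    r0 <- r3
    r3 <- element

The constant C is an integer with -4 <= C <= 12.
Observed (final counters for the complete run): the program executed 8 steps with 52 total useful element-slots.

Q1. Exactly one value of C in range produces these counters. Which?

Answer: C = -4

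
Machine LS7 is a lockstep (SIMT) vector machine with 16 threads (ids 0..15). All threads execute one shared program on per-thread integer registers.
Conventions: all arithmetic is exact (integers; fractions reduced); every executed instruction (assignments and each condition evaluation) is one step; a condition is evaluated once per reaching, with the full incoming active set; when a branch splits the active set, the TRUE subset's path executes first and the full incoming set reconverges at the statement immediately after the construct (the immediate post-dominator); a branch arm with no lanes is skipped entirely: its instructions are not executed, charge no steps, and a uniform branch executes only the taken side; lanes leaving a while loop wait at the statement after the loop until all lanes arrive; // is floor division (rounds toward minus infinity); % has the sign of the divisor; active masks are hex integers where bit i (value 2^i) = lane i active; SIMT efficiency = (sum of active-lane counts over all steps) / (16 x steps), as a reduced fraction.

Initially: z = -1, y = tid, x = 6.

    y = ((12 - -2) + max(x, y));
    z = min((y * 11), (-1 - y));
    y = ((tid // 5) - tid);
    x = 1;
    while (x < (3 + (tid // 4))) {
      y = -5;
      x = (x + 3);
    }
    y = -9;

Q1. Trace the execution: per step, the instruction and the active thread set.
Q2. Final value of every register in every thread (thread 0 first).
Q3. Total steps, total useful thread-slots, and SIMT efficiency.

step 0: y <- ((12 - -2) + max(x, y)) 0xffff
step 1: z <- min((y * 11), (-1 - y)) 0xffff
step 2: y <- ((tid // 5) - tid)      0xffff
step 3: x <- 1                       0xffff
step 4: eval (x < (3 + (tid // 4)))  0xffff
step 5: y <- -5                      0xffff
step 6: x <- (x + 3)                 0xffff
step 7: eval (x < (3 + (tid // 4)))  0xffff
step 8: y <- -5                      0xff00
step 9: x <- (x + 3)                 0xff00
step 10: eval (x < (3 + (tid // 4)))  0xff00
step 11: y <- -9                      0xffff

Answer: 12 steps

z: -21,-21,-21,-21,-21,-21,-21,-22,-23,-24,-25,-26,-27,-28,-29,-30
y: -9,-9,-9,-9,-9,-9,-9,-9,-9,-9,-9,-9,-9,-9,-9,-9
x: 4,4,4,4,4,4,4,4,7,7,7,7,7,7,7,7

steps = 12; useful = 168; efficiency = 168/192 = 7/8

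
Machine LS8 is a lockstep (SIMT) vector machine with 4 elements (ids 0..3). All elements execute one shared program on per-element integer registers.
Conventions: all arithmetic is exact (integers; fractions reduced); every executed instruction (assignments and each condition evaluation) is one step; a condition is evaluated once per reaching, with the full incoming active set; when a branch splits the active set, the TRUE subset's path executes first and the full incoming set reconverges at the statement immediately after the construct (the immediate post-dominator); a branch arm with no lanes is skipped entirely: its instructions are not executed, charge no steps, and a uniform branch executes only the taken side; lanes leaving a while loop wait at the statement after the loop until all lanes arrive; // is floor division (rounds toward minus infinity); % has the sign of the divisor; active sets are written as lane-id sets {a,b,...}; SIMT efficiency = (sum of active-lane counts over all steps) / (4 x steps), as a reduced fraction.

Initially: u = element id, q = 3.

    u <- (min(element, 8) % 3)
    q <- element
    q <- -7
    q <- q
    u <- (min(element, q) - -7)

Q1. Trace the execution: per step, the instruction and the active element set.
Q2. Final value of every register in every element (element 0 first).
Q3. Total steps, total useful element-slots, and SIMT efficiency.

step 0: u <- (min(element, 8) % 3)   {0,1,2,3}
step 1: q <- element                 {0,1,2,3}
step 2: q <- -7                      {0,1,2,3}
step 3: q <- q                       {0,1,2,3}
step 4: u <- (min(element, q) - -7)  {0,1,2,3}

Answer: 5 steps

u: 0,0,0,0
q: -7,-7,-7,-7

steps = 5; useful = 20; efficiency = 20/20 = 1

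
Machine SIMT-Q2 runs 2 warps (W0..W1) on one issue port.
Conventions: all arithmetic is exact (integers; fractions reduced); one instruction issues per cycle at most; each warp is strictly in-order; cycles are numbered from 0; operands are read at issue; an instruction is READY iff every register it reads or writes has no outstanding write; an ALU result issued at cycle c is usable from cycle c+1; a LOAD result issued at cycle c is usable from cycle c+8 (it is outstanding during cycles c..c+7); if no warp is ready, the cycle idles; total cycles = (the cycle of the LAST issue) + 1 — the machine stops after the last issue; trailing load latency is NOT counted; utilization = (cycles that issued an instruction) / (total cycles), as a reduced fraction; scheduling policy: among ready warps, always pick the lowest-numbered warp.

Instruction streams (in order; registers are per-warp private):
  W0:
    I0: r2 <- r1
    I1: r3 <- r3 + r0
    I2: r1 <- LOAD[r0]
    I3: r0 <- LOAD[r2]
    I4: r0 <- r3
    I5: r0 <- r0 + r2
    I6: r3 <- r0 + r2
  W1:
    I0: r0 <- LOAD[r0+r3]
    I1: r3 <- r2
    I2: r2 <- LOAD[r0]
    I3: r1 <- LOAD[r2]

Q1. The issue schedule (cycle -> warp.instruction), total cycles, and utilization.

cycle 0: W0.I0
cycle 1: W0.I1
cycle 2: W0.I2
cycle 3: W0.I3
cycle 4: W1.I0
cycle 5: W1.I1
cycle 6: idle
cycle 7: idle
cycle 8: idle
cycle 9: idle
cycle 10: idle
cycle 11: W0.I4
cycle 12: W0.I5
cycle 13: W0.I6
cycle 14: W1.I2
cycle 15: idle
cycle 16: idle
cycle 17: idle
cycle 18: idle
cycle 19: idle
cycle 20: idle
cycle 21: idle
cycle 22: W1.I3

Answer: 23 cycles, utilization 11/23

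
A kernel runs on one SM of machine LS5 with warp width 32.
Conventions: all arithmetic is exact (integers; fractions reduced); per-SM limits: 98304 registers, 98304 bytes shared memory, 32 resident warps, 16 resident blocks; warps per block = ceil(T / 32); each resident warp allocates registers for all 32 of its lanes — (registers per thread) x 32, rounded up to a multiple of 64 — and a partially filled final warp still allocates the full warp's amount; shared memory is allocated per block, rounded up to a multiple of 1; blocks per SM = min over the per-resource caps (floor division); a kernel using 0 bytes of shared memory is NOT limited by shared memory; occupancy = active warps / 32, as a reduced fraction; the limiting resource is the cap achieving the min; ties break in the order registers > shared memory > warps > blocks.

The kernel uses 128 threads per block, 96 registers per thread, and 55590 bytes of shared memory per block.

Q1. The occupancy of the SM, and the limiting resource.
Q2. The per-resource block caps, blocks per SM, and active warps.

Answer: occupancy 1/8, limited by shared memory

registers: 8 blocks
shared memory: 1 block
warps: 8 blocks
blocks: 16 blocks

Answer: 1 block, 4 active warps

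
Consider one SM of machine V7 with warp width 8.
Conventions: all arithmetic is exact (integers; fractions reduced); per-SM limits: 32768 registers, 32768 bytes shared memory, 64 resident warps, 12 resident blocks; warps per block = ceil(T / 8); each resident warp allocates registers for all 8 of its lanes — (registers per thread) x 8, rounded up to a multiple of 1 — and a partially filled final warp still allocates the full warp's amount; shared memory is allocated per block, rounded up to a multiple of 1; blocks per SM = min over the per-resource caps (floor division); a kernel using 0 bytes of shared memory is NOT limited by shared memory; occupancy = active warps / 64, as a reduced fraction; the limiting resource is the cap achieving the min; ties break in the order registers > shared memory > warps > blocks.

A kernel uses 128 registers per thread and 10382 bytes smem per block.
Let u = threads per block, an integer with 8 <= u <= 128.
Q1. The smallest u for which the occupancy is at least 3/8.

Answer: u = 57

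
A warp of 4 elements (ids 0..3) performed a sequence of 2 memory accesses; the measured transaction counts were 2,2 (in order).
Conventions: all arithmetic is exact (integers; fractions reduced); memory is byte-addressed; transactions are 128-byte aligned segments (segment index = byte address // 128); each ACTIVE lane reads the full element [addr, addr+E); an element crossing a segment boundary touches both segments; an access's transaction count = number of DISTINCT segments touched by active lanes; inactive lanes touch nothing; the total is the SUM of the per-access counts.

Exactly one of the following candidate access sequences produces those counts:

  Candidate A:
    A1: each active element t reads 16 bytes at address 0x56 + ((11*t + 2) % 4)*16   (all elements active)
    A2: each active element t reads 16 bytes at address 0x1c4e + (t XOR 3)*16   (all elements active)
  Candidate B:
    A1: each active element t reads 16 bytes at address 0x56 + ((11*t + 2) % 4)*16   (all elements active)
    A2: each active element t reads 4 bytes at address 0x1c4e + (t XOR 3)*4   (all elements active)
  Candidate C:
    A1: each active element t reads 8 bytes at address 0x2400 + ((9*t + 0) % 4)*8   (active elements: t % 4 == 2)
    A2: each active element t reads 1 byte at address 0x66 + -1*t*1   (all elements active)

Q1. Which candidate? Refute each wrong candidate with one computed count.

B: A2 gives 1 transaction, not 2
C: A1 gives 1 transaction, not 2
A: all counts match (2,2)

Answer: A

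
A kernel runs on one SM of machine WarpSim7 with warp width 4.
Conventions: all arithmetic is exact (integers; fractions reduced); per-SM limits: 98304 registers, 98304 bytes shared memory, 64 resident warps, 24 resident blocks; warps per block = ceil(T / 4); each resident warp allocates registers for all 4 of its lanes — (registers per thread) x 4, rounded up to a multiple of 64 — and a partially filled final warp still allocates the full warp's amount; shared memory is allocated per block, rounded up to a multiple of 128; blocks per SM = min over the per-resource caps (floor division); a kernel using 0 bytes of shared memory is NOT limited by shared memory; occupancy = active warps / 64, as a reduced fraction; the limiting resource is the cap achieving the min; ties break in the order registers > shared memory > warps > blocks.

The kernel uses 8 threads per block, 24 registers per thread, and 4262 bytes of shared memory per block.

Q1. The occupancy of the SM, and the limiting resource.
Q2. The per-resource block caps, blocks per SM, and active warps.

Answer: occupancy 11/16, limited by shared memory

registers: 384 blocks
shared memory: 22 blocks
warps: 32 blocks
blocks: 24 blocks

Answer: 22 blocks, 44 active warps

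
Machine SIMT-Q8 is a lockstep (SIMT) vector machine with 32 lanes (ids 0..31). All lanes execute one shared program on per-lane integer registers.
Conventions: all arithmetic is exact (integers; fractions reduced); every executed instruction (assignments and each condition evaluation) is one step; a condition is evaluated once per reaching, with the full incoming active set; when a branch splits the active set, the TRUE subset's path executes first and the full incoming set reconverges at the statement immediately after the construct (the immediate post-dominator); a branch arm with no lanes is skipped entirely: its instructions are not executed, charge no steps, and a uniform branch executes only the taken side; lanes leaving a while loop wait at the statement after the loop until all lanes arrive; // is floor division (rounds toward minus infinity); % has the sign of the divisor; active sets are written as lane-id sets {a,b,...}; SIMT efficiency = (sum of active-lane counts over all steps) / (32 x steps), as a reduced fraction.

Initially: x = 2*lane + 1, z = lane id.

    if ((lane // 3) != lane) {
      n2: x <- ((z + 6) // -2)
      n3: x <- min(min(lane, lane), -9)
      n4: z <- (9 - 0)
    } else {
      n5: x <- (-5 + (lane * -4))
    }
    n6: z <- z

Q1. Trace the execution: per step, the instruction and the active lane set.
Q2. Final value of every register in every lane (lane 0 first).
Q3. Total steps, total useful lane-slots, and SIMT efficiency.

step 0: eval ((lane // 3) != lane)   {0,1,2,3,4,5,6,7,8,9,10,11,12,13,14,15,16,17,18,19,20,21,22,23,24,25,26,27,28,29,30,31}
step 1: x <- ((z + 6) // -2)         {1,2,3,4,5,6,7,8,9,10,11,12,13,14,15,16,17,18,19,20,21,22,23,24,25,26,27,28,29,30,31}
step 2: x <- min(min(lane, lane), -9) {1,2,3,4,5,6,7,8,9,10,11,12,13,14,15,16,17,18,19,20,21,22,23,24,25,26,27,28,29,30,31}
step 3: z <- (9 - 0)                 {1,2,3,4,5,6,7,8,9,10,11,12,13,14,15,16,17,18,19,20,21,22,23,24,25,26,27,28,29,30,31}
step 4: x <- (-5 + (lane * -4))      {0}
step 5: z <- z                       {0,1,2,3,4,5,6,7,8,9,10,11,12,13,14,15,16,17,18,19,20,21,22,23,24,25,26,27,28,29,30,31}

Answer: 6 steps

x: -5,-9,-9,-9,-9,-9,-9,-9,-9,-9,-9,-9,-9,-9,-9,-9,-9,-9,-9,-9,-9,-9,-9,-9,-9,-9,-9,-9,-9,-9,-9,-9
z: 0,9,9,9,9,9,9,9,9,9,9,9,9,9,9,9,9,9,9,9,9,9,9,9,9,9,9,9,9,9,9,9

steps = 6; useful = 158; efficiency = 158/192 = 79/96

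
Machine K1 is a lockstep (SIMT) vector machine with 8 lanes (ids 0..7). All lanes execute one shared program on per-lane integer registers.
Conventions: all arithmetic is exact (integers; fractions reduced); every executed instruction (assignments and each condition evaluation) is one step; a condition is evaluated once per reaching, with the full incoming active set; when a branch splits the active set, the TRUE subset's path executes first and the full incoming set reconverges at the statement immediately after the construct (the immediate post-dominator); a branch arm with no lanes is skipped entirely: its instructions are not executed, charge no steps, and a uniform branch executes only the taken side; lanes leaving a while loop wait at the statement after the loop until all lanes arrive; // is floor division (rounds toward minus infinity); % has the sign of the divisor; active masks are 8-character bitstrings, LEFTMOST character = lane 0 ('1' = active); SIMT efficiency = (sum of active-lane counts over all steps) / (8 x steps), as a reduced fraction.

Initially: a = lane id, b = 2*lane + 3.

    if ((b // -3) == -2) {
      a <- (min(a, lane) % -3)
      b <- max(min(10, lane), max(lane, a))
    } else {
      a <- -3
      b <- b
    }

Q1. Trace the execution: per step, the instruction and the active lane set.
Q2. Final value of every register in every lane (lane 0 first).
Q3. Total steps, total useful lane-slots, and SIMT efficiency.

step 0: eval ((b // -3) == -2)       11111111
step 1: a <- (min(a, lane) % -3)     01000000
step 2: b <- max(min(10, lane), max(lane, a)) 01000000
step 3: a <- -3                      10111111
step 4: b <- b                       10111111

Answer: 5 steps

a: -3,-2,-3,-3,-3,-3,-3,-3
b: 3,1,7,9,11,13,15,17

steps = 5; useful = 24; efficiency = 24/40 = 3/5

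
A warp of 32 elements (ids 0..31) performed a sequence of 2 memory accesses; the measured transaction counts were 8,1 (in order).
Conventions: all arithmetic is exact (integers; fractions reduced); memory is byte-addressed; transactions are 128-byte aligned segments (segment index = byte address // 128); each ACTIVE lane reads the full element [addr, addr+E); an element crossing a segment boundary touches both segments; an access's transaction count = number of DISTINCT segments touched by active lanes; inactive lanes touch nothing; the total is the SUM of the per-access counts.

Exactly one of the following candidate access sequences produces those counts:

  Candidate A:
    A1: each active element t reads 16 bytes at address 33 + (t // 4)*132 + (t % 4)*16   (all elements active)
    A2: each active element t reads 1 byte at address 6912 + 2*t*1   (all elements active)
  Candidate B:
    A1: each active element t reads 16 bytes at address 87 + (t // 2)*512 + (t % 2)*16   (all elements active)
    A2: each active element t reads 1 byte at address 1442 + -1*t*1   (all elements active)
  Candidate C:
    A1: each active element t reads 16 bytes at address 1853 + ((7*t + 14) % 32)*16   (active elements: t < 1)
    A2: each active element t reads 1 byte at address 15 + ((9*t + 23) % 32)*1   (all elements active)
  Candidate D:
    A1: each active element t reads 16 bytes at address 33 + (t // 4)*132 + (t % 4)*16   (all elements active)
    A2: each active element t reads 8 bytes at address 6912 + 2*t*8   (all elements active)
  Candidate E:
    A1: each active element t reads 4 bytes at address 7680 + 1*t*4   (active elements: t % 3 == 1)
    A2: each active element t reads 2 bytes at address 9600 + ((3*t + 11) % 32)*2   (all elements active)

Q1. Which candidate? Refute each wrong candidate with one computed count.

B: A1 gives 16 transactions, not 8
C: A1 gives 1 transaction, not 8
D: A2 gives 4 transactions, not 1
E: A1 gives 1 transaction, not 8
A: all counts match (8,1)

Answer: A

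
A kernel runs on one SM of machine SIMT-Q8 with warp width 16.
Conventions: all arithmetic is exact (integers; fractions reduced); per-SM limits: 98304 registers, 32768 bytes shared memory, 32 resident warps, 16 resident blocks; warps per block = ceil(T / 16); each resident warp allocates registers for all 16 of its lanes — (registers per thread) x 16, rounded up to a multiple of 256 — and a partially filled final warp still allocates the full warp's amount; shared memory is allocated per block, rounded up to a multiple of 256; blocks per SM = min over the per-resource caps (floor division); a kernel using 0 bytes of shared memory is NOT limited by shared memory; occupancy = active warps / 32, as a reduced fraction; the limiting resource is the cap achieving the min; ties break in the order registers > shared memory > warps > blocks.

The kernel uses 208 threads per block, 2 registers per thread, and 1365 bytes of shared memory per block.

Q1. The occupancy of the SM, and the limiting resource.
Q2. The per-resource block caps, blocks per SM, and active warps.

Answer: occupancy 13/16, limited by warps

registers: 29 blocks
shared memory: 21 blocks
warps: 2 blocks
blocks: 16 blocks

Answer: 2 blocks, 26 active warps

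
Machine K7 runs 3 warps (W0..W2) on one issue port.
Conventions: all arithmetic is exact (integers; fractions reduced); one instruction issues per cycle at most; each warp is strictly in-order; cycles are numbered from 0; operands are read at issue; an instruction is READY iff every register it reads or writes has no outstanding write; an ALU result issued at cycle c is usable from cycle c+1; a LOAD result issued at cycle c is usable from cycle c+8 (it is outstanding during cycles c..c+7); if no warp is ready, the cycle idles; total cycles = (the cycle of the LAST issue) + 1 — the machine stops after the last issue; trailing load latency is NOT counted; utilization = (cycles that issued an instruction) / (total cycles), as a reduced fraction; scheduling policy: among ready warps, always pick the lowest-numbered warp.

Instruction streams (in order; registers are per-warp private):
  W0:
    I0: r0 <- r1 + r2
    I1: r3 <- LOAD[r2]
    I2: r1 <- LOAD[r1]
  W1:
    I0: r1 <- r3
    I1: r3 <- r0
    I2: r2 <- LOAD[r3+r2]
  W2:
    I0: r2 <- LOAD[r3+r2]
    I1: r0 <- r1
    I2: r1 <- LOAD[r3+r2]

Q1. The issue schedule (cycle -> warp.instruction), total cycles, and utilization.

cycle 0: W0.I0
cycle 1: W0.I1
cycle 2: W0.I2
cycle 3: W1.I0
cycle 4: W1.I1
cycle 5: W1.I2
cycle 6: W2.I0
cycle 7: W2.I1
cycle 8: idle
cycle 9: idle
cycle 10: idle
cycle 11: idle
cycle 12: idle
cycle 13: idle
cycle 14: W2.I2

Answer: 15 cycles, utilization 3/5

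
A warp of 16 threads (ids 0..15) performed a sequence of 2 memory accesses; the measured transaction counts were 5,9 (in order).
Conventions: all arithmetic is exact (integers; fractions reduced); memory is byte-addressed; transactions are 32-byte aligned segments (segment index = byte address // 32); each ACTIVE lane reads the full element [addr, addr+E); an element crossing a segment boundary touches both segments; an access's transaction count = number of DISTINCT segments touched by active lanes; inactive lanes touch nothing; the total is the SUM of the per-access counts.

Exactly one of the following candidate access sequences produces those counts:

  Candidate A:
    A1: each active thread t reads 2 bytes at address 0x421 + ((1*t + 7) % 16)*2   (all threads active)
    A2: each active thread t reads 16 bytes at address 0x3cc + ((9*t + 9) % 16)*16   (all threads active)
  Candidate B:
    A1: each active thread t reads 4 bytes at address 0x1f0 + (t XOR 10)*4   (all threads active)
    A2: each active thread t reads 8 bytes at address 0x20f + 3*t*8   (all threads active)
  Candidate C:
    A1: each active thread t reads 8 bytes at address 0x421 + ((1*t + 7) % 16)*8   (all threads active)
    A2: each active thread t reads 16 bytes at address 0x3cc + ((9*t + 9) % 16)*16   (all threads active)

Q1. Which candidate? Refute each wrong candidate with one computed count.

A: A1 gives 2 transactions, not 5
B: A1 gives 3 transactions, not 5
C: all counts match (5,9)

Answer: C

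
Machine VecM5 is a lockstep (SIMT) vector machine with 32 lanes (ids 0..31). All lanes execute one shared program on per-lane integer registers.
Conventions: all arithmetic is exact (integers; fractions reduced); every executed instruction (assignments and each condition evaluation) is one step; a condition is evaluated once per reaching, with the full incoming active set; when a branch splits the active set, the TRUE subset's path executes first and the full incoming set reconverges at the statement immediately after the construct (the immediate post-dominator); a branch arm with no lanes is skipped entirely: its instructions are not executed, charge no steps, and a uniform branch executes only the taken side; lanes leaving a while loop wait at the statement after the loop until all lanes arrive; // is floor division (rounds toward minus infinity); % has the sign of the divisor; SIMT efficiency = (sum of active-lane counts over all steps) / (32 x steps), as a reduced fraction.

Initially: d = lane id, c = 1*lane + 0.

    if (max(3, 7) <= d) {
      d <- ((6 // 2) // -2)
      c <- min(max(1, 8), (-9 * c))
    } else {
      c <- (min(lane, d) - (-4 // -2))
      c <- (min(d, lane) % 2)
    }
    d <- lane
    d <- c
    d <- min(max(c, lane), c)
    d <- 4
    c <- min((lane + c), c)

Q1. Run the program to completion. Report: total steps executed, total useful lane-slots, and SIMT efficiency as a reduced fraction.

Answer: 10 steps, 256 useful, 4/5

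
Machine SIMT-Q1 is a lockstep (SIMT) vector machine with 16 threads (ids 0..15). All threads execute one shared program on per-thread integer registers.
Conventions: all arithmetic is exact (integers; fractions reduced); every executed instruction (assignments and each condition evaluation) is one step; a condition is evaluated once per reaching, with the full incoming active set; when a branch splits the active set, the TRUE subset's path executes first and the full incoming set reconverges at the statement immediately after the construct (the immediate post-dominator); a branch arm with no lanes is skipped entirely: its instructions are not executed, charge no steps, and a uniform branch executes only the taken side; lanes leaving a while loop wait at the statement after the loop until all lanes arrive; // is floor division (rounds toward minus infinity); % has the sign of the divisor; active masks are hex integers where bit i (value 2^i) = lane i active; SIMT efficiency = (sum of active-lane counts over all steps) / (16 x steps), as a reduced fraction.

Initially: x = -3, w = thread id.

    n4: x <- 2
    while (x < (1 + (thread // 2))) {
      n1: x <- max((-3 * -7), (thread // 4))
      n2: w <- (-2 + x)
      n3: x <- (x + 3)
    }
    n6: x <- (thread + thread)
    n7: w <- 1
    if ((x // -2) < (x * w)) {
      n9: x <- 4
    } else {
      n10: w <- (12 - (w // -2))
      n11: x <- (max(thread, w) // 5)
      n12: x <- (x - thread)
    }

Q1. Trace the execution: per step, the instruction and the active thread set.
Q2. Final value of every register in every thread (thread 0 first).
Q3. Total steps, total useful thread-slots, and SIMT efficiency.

step 0: x <- 2                       0xffff
step 1: eval (x < (1 + (thread // 2))) 0xffff
step 2: x <- max((-3 * -7), (thread // 4)) 0xfff0
step 3: w <- (-2 + x)                0xfff0
step 4: x <- (x + 3)                 0xfff0
step 5: eval (x < (1 + (thread // 2))) 0xfff0
step 6: x <- (thread + thread)       0xffff
step 7: w <- 1                       0xffff
step 8: eval ((x // -2) < (x * w))   0xffff
step 9: x <- 4                       0xfffe
step 10: w <- (12 - (w // -2))        0x0001
step 11: x <- (max(thread, w) // 5)   0x0001
step 12: x <- (x - thread)            0x0001

Answer: 13 steps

x: 2,4,4,4,4,4,4,4,4,4,4,4,4,4,4,4
w: 13,1,1,1,1,1,1,1,1,1,1,1,1,1,1,1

steps = 13; useful = 146; efficiency = 146/208 = 73/104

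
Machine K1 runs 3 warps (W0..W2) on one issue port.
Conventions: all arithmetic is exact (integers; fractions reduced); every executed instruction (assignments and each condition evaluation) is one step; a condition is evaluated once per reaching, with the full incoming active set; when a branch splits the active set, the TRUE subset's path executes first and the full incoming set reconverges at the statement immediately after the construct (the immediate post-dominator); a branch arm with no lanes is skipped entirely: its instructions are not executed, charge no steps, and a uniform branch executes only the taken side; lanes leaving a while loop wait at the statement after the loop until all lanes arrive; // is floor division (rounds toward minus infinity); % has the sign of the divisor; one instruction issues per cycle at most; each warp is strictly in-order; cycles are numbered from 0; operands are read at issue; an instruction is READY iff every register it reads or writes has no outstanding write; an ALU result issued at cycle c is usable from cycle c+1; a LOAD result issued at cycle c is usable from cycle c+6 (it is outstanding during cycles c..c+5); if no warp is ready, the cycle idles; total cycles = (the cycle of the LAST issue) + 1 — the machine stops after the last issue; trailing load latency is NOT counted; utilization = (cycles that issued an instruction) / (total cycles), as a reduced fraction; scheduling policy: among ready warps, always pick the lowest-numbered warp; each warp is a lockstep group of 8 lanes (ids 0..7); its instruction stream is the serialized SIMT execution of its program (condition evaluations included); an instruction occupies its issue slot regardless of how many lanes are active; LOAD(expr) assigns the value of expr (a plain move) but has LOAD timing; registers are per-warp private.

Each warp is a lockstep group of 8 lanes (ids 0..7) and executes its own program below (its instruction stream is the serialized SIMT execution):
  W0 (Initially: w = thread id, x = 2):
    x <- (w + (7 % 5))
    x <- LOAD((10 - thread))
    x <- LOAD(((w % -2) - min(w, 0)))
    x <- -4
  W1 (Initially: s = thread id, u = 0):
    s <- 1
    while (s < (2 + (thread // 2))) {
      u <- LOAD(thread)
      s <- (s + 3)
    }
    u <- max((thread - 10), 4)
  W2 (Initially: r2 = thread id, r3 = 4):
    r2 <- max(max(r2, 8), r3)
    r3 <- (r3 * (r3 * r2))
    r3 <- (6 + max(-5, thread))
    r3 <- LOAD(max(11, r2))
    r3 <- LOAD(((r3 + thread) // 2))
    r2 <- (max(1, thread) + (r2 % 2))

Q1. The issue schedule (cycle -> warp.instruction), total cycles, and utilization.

cycle 0: W0.I0
cycle 1: W0.I1
cycle 2: W1.I0
cycle 3: W1.I1
cycle 4: W1.I2
cycle 5: W1.I3
cycle 6: W1.I4
cycle 7: W0.I2
cycle 8: W2.I0
cycle 9: W2.I1
cycle 10: W1.I5
cycle 11: W1.I6
cycle 12: W1.I7
cycle 13: W0.I3
cycle 14: W2.I2
cycle 15: W2.I3
cycle 16: W1.I8
cycle 17: idle
cycle 18: idle
cycle 19: idle
cycle 20: idle
cycle 21: W2.I4
cycle 22: W2.I5

Answer: 23 cycles, utilization 19/23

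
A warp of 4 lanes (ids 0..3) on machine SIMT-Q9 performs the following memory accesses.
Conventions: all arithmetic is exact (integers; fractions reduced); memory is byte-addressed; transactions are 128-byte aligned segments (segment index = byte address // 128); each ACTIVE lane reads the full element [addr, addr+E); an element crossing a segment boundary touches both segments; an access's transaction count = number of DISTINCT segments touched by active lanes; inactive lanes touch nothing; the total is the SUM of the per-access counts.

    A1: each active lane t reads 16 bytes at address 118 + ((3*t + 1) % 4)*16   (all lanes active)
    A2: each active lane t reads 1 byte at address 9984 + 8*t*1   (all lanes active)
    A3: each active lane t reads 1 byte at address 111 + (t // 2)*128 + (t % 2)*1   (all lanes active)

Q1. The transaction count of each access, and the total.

A1: 2 transactions
A2: 1 transaction
A3: 2 transactions

Answer: 2,1,2; total 5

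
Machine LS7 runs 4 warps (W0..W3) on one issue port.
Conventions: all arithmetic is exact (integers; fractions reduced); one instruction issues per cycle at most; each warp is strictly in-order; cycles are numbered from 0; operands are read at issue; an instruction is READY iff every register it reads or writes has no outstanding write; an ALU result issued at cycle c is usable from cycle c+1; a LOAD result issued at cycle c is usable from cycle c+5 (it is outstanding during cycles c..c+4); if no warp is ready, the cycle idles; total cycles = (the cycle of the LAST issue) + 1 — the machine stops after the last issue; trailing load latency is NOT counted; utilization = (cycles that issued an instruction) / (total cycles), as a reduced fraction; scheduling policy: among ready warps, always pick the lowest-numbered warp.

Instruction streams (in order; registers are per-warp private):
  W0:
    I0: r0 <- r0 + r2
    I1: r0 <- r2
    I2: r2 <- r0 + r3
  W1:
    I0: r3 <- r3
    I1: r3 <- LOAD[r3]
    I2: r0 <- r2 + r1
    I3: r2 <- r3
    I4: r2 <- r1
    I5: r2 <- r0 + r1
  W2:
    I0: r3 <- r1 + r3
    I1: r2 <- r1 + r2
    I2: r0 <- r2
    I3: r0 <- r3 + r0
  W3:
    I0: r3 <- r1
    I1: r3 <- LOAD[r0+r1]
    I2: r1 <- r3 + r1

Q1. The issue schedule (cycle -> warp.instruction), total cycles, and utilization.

cycle 0: W0.I0
cycle 1: W0.I1
cycle 2: W0.I2
cycle 3: W1.I0
cycle 4: W1.I1
cycle 5: W1.I2
cycle 6: W2.I0
cycle 7: W2.I1
cycle 8: W2.I2
cycle 9: W1.I3
cycle 10: W1.I4
cycle 11: W1.I5
cycle 12: W2.I3
cycle 13: W3.I0
cycle 14: W3.I1
cycle 15: idle
cycle 16: idle
cycle 17: idle
cycle 18: idle
cycle 19: W3.I2

Answer: 20 cycles, utilization 4/5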